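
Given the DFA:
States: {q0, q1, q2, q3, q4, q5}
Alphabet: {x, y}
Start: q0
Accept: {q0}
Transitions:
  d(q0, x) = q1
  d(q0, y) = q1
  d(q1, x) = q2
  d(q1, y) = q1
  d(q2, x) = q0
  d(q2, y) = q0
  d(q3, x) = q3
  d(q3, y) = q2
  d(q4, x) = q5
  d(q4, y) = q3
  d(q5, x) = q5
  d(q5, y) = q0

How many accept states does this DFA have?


Accept states listed: {q0}
Counting: q0(1)

1


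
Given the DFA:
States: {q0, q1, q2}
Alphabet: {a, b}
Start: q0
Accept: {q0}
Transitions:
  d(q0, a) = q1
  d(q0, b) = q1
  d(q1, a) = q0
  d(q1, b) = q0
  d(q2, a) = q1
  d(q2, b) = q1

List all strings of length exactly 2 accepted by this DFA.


All strings of length 2: 4 total
Accepted: 4

"aa", "ab", "ba", "bb"


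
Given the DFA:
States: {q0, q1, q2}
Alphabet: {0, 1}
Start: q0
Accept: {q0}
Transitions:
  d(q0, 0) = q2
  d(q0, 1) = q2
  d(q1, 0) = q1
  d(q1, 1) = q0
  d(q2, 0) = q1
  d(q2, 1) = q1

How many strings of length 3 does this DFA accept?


Enumerating all length-3 strings:
  "000" -> q1 [reject]
  "001" -> q0 [accept]
  "010" -> q1 [reject]
  "011" -> q0 [accept]
  "100" -> q1 [reject]
  "101" -> q0 [accept]
  "110" -> q1 [reject]
  "111" -> q0 [accept]

4 out of 8


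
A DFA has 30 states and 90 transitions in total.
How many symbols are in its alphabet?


Each state has exactly one transition per symbol.
|alphabet| = transitions / states = 90 / 30 = 3

3


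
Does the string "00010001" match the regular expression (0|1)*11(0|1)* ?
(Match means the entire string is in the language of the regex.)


|string| = 8; first = '0'; last = '1'

No, "00010001" does not match (0|1)*11(0|1)*


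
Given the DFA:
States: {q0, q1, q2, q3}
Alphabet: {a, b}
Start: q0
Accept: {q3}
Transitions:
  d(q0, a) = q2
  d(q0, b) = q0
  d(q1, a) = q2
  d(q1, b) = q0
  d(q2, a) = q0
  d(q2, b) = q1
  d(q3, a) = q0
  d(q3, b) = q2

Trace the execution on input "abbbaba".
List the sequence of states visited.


Input: abbbaba
d(q0, a) = q2
d(q2, b) = q1
d(q1, b) = q0
d(q0, b) = q0
d(q0, a) = q2
d(q2, b) = q1
d(q1, a) = q2


q0 -> q2 -> q1 -> q0 -> q0 -> q2 -> q1 -> q2


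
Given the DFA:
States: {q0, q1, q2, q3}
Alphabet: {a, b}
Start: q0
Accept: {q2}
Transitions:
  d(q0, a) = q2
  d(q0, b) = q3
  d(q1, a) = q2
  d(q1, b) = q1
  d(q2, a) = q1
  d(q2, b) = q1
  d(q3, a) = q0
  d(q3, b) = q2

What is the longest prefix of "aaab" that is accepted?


Run the DFA, marking each prefix where the state is accepting:
  "" -> q0 [reject]
  "a" -> q2 [accept]
  "aa" -> q1 [reject]
  "aaa" -> q2 [accept]
  "aaab" -> q1 [reject]

"aaa"


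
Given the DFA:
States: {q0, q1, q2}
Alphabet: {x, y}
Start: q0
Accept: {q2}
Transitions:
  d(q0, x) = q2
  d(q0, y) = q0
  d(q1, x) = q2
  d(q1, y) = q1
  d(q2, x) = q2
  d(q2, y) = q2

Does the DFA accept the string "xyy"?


Trace: q0 -> q2 -> q2 -> q2
Final state: q2
Accept states: {q2}

Yes, accepted (final state q2 is an accept state)


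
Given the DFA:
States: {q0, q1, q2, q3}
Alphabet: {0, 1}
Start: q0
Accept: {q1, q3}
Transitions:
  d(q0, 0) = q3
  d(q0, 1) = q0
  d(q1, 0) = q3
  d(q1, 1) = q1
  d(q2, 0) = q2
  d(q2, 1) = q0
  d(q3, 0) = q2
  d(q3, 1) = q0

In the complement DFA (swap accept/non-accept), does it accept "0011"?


Trace: q0 -> q3 -> q2 -> q0 -> q0
Final: q0
Original accept: {q1, q3}
Complement: q0 is not in original accept

Yes, complement accepts (original rejects)


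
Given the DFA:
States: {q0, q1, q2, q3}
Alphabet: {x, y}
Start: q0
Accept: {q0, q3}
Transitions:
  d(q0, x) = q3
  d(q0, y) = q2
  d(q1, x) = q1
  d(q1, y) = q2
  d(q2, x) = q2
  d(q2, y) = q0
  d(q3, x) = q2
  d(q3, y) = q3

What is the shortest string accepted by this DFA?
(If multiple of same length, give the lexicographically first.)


BFS by string length (lex-first path to each state shown):
  len 0: q0<-""
Found accept state at length 0.

"" (empty string)


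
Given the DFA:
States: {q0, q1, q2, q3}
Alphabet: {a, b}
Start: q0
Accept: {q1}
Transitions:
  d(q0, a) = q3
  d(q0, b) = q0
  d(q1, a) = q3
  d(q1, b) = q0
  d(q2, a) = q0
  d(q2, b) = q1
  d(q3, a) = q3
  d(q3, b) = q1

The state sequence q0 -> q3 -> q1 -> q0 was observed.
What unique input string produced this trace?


Trace back each transition to find the symbol:
  q0 --[a]--> q3
  q3 --[b]--> q1
  q1 --[b]--> q0

"abb"


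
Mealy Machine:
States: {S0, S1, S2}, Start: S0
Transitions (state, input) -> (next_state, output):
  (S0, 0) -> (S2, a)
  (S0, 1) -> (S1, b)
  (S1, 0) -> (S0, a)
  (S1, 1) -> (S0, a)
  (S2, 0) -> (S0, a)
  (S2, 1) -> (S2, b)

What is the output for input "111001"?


Step-by-step:
  (S0, 1) -> (S1, b)
  (S1, 1) -> (S0, a)
  (S0, 1) -> (S1, b)
  (S1, 0) -> (S0, a)
  (S0, 0) -> (S2, a)
  (S2, 1) -> (S2, b)

"babaab"


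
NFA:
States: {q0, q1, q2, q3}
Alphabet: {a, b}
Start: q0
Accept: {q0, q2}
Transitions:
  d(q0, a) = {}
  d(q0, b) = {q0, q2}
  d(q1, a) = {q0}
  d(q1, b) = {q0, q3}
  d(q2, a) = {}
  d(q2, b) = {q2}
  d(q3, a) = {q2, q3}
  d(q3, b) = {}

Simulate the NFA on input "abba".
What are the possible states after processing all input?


Start: {q0}
  --a--> {}
  --b--> {}
  --b--> {}
  --a--> {}

{} (empty set, no valid transitions)


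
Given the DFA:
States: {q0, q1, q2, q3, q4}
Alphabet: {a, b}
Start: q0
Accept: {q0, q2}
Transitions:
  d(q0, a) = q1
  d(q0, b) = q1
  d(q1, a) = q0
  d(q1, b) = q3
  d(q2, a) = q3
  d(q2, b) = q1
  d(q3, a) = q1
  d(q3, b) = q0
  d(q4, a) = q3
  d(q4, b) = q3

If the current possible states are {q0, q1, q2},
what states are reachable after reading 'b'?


Apply transition on 'b' from each current state:
  d(q0, b) = q1
  d(q1, b) = q3
  d(q2, b) = q1

{q1, q3}


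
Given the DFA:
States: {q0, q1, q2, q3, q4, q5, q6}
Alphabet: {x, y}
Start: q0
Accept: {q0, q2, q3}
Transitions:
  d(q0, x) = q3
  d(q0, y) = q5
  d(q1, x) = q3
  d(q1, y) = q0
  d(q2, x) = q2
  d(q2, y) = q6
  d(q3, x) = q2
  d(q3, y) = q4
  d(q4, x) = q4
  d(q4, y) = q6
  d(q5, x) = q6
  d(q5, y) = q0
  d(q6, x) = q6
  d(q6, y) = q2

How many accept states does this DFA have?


Accept states listed: {q0, q2, q3}
Counting: q0(1) q2(2) q3(3)

3


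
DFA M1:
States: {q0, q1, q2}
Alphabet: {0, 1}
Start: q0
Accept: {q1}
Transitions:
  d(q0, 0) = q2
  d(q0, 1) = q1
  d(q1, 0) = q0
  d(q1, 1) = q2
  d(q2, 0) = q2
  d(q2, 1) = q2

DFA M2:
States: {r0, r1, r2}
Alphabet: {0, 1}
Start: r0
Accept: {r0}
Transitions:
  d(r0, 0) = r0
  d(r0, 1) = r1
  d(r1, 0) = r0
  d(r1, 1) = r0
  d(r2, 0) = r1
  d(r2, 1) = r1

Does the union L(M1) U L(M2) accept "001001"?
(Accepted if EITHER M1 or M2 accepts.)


M1: final=q2 accepted=False
M2: final=r1 accepted=False

No, union rejects (neither accepts)


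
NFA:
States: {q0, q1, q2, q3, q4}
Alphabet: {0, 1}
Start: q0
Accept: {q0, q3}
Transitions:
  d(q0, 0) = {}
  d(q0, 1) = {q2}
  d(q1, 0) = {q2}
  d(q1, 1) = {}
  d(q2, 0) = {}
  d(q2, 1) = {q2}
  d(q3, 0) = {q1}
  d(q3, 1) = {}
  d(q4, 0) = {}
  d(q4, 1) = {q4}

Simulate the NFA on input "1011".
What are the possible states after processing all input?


Start: {q0}
  --1--> {q2}
  --0--> {}
  --1--> {}
  --1--> {}

{} (empty set, no valid transitions)


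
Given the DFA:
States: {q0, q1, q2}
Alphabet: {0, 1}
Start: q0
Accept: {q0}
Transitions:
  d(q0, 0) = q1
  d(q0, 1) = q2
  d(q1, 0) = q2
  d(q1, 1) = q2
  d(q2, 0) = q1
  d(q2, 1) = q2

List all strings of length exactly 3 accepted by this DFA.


All strings of length 3: 8 total
Accepted: 0

None


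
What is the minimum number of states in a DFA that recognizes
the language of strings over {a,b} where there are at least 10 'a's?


States: count = 0, 1, ..., 9, and a final '>= 10' state.
Total: 10 + 1 = 11. Accept = '>= 10' state.

11


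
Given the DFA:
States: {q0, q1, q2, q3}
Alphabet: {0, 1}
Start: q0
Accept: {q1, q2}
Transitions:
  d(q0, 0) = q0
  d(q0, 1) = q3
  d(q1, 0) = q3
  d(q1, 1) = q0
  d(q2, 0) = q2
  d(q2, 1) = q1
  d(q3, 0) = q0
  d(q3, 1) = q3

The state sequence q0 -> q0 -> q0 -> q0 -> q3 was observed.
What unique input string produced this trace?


Trace back each transition to find the symbol:
  q0 --[0]--> q0
  q0 --[0]--> q0
  q0 --[0]--> q0
  q0 --[1]--> q3

"0001"


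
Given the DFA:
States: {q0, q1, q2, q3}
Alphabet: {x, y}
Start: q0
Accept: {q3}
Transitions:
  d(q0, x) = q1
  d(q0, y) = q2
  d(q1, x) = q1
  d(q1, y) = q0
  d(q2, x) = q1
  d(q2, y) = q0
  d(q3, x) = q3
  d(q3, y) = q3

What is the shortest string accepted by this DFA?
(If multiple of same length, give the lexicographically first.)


BFS by string length (lex-first path to each state shown):
  len 0: q0<-""
  len 1: q1<-"x", q2<-"y"
  len 2: q0<-"xy", q1<-"xx"
  len 3: q0<-"xxy", q1<-"xxx", q2<-"xyy"
  len 4: q0<-"xxxy", q1<-"xxxx", q2<-"xxyy"
  len 5: q0<-"xxxxy", q1<-"xxxxx", q2<-"xxxyy"
  len 6: q0<-"xxxxxy", q1<-"xxxxxx", q2<-"xxxxyy"
  len 7: q0<-"xxxxxxy", q1<-"xxxxxxx", q2<-"xxxxxyy"
  len 8: q0<-"xxxxxxxy", q1<-"xxxxxxxx", q2<-"xxxxxxyy"

No string accepted (empty language)


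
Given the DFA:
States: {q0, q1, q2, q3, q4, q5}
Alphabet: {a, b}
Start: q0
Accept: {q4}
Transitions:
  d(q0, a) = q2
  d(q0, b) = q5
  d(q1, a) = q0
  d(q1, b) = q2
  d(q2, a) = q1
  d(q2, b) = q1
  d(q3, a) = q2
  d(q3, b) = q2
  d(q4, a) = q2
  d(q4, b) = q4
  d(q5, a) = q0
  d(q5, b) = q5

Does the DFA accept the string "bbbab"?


Trace: q0 -> q5 -> q5 -> q5 -> q0 -> q5
Final state: q5
Accept states: {q4}

No, rejected (final state q5 is not an accept state)


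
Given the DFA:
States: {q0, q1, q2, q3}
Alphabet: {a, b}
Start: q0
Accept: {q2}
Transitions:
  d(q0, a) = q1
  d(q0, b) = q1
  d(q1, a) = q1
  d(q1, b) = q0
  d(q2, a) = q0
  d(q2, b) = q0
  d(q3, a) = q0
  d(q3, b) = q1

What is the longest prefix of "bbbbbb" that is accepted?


Run the DFA, marking each prefix where the state is accepting:
  "" -> q0 [reject]
  "b" -> q1 [reject]
  "bb" -> q0 [reject]
  "bbb" -> q1 [reject]
  "bbbb" -> q0 [reject]
  "bbbbb" -> q1 [reject]
  "bbbbbb" -> q0 [reject]

No prefix is accepted


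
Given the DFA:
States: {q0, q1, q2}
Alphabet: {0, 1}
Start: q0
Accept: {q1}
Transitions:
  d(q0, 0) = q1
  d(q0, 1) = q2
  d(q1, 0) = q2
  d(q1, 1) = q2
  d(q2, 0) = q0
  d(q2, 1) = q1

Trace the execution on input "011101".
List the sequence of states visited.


Input: 011101
d(q0, 0) = q1
d(q1, 1) = q2
d(q2, 1) = q1
d(q1, 1) = q2
d(q2, 0) = q0
d(q0, 1) = q2


q0 -> q1 -> q2 -> q1 -> q2 -> q0 -> q2


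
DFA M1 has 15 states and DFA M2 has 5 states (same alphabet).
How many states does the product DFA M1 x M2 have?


Product construction pairs every M1 state with every M2 state.
15 * 5 = 75

75


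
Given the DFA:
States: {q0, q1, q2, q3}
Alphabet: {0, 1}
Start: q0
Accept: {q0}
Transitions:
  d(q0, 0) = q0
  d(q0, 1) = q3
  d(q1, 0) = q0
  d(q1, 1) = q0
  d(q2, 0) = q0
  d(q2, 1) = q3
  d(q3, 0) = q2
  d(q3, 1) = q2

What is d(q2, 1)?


Looking up transition d(q2, 1)

q3


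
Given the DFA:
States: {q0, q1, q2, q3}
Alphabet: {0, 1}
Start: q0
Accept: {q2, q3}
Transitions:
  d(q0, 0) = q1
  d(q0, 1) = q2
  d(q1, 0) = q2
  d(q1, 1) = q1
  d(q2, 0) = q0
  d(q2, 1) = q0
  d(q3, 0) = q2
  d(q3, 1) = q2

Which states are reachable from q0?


BFS from q0:
  layer 0: {q0}
  layer 1: {q1, q2}

{q0, q1, q2}


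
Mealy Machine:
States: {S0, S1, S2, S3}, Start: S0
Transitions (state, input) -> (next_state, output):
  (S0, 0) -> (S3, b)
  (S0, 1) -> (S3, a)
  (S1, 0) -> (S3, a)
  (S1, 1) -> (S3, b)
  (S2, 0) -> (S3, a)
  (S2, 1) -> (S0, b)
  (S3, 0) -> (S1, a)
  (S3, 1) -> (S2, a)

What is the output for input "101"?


Step-by-step:
  (S0, 1) -> (S3, a)
  (S3, 0) -> (S1, a)
  (S1, 1) -> (S3, b)

"aab"


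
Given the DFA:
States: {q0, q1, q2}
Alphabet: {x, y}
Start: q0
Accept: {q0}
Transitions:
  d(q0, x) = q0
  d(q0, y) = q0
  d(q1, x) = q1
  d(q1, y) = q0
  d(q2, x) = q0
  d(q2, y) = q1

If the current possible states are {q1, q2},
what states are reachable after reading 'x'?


Apply transition on 'x' from each current state:
  d(q1, x) = q1
  d(q2, x) = q0

{q0, q1}


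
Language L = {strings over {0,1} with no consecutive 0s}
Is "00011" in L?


'00' occurs at index 0

No, "00011" is not in L


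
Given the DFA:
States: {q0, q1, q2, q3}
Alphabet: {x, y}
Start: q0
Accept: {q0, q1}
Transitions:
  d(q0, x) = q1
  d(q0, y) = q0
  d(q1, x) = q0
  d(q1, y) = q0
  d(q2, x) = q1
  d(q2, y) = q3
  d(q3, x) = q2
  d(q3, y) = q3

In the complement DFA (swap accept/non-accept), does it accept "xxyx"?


Trace: q0 -> q1 -> q0 -> q0 -> q1
Final: q1
Original accept: {q0, q1}
Complement: q1 is in original accept

No, complement rejects (original accepts)


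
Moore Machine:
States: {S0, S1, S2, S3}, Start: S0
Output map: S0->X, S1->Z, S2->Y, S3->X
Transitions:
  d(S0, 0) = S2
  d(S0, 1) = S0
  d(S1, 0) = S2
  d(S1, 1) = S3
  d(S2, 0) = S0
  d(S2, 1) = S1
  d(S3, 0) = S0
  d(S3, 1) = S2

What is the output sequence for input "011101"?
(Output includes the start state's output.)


Start: S0 (output X)
  --0--> S2 (output Y)
  --1--> S1 (output Z)
  --1--> S3 (output X)
  --1--> S2 (output Y)
  --0--> S0 (output X)
  --1--> S0 (output X)

"XYZXYXX"


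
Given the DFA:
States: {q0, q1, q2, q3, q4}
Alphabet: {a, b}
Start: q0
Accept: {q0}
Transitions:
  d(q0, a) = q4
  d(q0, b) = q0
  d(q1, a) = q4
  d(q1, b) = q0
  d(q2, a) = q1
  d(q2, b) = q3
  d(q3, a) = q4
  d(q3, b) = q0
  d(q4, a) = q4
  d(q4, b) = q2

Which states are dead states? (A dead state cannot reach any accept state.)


Forward reachability from each state:
  q0 -> reaches accept state q0 (live)
  q1 -> reaches accept state q0 (live)
  q2 -> reaches accept state q0 (live)
  q3 -> reaches accept state q0 (live)
  q4 -> reaches accept state q0 (live)

None (all states can reach an accept state)


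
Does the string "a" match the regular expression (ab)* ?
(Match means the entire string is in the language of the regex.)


|string| = 1; first = 'a'; last = 'a'

No, "a" does not match (ab)*


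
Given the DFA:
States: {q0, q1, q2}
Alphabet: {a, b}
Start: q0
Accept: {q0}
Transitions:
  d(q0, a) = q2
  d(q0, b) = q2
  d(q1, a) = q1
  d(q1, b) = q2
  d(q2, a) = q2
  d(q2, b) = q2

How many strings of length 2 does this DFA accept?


Enumerating all length-2 strings:
  "aa" -> q2 [reject]
  "ab" -> q2 [reject]
  "ba" -> q2 [reject]
  "bb" -> q2 [reject]

0 out of 4


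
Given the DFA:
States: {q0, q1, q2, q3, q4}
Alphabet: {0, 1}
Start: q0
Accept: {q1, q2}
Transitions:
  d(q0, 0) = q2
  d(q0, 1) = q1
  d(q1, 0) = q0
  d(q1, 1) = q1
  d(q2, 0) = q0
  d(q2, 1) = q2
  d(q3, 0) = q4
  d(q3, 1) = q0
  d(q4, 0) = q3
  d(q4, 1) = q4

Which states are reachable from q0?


BFS from q0:
  layer 0: {q0}
  layer 1: {q1, q2}

{q0, q1, q2}


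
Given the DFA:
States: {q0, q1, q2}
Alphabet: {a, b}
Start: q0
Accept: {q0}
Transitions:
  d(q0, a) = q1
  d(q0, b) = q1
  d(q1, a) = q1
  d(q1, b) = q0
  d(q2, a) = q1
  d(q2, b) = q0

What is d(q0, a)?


Looking up transition d(q0, a)

q1


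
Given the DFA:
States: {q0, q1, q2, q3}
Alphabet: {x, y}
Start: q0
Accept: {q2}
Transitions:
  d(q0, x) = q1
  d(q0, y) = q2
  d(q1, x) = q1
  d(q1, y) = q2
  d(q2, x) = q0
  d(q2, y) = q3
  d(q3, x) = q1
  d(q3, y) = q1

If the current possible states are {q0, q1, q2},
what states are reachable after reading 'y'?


Apply transition on 'y' from each current state:
  d(q0, y) = q2
  d(q1, y) = q2
  d(q2, y) = q3

{q2, q3}


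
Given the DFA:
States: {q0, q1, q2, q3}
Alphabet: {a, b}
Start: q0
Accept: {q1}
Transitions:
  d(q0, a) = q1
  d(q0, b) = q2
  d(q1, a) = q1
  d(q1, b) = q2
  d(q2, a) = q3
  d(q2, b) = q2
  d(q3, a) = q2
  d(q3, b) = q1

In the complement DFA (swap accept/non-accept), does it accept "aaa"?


Trace: q0 -> q1 -> q1 -> q1
Final: q1
Original accept: {q1}
Complement: q1 is in original accept

No, complement rejects (original accepts)


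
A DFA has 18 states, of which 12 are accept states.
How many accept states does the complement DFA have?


Complement swaps accept and non-accept states.
18 - 12 = 6

6


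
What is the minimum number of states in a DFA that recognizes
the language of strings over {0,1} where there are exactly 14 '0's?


States: count = 0, 1, ..., 14 (that's 15 states), plus a dead state for count > 14.
Total: 15 + 1 = 16. Accept = count-14 state.

16


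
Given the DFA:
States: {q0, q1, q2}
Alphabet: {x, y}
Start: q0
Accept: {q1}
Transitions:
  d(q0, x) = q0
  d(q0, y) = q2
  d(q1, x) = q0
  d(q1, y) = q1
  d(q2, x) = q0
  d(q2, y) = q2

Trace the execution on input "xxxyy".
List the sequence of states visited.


Input: xxxyy
d(q0, x) = q0
d(q0, x) = q0
d(q0, x) = q0
d(q0, y) = q2
d(q2, y) = q2


q0 -> q0 -> q0 -> q0 -> q2 -> q2


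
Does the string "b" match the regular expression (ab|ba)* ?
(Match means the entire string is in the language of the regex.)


|string| = 1; first = 'b'; last = 'b'

No, "b" does not match (ab|ba)*


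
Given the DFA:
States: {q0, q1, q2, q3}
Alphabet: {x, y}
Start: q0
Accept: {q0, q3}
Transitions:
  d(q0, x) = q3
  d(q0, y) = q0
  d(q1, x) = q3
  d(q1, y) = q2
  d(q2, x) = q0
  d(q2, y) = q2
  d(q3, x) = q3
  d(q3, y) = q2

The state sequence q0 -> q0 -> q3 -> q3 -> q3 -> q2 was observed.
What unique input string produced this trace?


Trace back each transition to find the symbol:
  q0 --[y]--> q0
  q0 --[x]--> q3
  q3 --[x]--> q3
  q3 --[x]--> q3
  q3 --[y]--> q2

"yxxxy"


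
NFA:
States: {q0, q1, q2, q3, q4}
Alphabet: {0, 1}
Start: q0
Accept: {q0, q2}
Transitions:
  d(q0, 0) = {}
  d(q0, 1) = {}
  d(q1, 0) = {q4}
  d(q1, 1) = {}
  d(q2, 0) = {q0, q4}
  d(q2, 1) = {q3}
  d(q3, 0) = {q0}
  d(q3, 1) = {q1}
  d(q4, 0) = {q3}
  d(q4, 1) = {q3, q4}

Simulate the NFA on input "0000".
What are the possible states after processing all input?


Start: {q0}
  --0--> {}
  --0--> {}
  --0--> {}
  --0--> {}

{} (empty set, no valid transitions)


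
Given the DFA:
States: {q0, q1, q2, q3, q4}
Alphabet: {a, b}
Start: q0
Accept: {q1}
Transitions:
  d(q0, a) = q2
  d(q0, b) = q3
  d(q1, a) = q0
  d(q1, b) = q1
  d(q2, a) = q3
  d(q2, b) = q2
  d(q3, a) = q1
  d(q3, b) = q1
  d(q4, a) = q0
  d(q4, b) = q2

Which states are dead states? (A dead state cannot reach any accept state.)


Forward reachability from each state:
  q0 -> reaches accept state q1 (live)
  q1 -> reaches accept state q1 (live)
  q2 -> reaches accept state q1 (live)
  q3 -> reaches accept state q1 (live)
  q4 -> reaches accept state q1 (live)

None (all states can reach an accept state)


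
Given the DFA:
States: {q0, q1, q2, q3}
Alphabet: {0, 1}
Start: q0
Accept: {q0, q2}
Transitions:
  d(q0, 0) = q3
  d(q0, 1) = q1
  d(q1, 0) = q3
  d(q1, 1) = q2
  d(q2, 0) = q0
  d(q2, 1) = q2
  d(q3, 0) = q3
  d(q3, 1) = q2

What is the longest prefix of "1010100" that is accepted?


Run the DFA, marking each prefix where the state is accepting:
  "" -> q0 [accept]
  "1" -> q1 [reject]
  "10" -> q3 [reject]
  "101" -> q2 [accept]
  "1010" -> q0 [accept]
  "10101" -> q1 [reject]
  "101010" -> q3 [reject]
  "1010100" -> q3 [reject]

"1010"


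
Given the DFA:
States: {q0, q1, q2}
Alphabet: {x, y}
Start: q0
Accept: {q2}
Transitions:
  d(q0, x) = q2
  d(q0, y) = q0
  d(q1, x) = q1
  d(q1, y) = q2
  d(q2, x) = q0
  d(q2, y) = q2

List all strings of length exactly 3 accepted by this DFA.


All strings of length 3: 8 total
Accepted: 4

"xxx", "xyy", "yxy", "yyx"


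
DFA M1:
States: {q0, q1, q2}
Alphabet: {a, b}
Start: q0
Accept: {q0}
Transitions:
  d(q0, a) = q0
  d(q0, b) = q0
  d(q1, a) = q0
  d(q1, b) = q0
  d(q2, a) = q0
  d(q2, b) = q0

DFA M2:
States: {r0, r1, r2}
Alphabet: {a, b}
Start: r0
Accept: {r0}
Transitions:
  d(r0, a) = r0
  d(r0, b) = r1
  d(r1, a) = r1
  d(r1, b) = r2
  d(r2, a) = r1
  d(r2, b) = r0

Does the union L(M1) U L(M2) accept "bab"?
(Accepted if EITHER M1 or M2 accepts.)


M1: final=q0 accepted=True
M2: final=r2 accepted=False

Yes, union accepts


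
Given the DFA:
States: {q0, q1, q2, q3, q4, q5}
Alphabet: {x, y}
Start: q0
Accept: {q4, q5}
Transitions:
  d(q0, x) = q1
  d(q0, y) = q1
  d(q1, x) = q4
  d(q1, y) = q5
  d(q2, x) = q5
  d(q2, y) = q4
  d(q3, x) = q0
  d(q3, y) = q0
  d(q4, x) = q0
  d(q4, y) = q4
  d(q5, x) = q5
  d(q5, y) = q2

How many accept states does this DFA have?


Accept states listed: {q4, q5}
Counting: q4(1) q5(2)

2


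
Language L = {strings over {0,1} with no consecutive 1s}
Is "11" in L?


'11' occurs at index 0

No, "11" is not in L


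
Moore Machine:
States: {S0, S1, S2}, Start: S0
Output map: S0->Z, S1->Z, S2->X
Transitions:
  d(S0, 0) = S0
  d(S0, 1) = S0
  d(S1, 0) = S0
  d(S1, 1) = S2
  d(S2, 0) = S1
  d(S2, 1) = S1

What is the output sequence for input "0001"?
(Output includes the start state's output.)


Start: S0 (output Z)
  --0--> S0 (output Z)
  --0--> S0 (output Z)
  --0--> S0 (output Z)
  --1--> S0 (output Z)

"ZZZZZ"


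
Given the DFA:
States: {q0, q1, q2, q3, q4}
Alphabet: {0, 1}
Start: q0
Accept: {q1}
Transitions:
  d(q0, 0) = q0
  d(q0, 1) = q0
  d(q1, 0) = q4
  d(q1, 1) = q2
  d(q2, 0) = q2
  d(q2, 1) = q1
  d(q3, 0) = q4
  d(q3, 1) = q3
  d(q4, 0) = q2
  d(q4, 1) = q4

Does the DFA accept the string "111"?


Trace: q0 -> q0 -> q0 -> q0
Final state: q0
Accept states: {q1}

No, rejected (final state q0 is not an accept state)


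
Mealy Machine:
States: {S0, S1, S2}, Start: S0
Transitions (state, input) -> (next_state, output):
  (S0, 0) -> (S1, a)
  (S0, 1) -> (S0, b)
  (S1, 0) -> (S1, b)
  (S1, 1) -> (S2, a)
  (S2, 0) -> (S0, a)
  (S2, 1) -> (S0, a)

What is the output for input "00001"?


Step-by-step:
  (S0, 0) -> (S1, a)
  (S1, 0) -> (S1, b)
  (S1, 0) -> (S1, b)
  (S1, 0) -> (S1, b)
  (S1, 1) -> (S2, a)

"abbba"


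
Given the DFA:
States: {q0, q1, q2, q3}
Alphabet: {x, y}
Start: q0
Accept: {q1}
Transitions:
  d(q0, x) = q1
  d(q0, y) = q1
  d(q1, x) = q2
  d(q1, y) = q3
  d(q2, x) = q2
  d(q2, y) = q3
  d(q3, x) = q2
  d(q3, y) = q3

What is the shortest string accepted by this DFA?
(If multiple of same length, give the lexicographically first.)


BFS by string length (lex-first path to each state shown):
  len 0: q0<-""
  len 1: q1<-"x"
Found accept state at length 1.

"x"


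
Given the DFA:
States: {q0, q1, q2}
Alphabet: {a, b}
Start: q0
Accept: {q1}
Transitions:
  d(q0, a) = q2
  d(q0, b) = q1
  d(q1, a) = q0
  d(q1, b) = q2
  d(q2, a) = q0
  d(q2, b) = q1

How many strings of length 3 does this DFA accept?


Enumerating all length-3 strings:
  "aaa" -> q2 [reject]
  "aab" -> q1 [accept]
  "aba" -> q0 [reject]
  "abb" -> q2 [reject]
  "baa" -> q2 [reject]
  "bab" -> q1 [accept]
  "bba" -> q0 [reject]
  "bbb" -> q1 [accept]

3 out of 8


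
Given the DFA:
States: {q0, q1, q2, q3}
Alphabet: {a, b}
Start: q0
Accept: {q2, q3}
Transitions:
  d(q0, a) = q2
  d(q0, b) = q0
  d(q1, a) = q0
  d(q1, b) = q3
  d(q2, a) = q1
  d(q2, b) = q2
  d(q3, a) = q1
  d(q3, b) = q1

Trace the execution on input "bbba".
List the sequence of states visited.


Input: bbba
d(q0, b) = q0
d(q0, b) = q0
d(q0, b) = q0
d(q0, a) = q2


q0 -> q0 -> q0 -> q0 -> q2


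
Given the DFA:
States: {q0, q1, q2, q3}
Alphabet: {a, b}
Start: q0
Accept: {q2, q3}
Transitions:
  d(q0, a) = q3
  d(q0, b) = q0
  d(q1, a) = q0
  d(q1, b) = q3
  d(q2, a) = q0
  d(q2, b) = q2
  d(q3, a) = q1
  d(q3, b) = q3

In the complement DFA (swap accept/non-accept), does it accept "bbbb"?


Trace: q0 -> q0 -> q0 -> q0 -> q0
Final: q0
Original accept: {q2, q3}
Complement: q0 is not in original accept

Yes, complement accepts (original rejects)


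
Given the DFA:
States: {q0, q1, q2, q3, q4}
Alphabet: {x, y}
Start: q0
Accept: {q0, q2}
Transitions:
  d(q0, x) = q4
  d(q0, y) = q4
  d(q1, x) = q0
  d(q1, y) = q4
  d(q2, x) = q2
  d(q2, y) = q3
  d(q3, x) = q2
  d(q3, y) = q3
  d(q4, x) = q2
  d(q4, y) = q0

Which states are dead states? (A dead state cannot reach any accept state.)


Forward reachability from each state:
  q0 -> reaches accept state q0 (live)
  q1 -> reaches accept state q0 (live)
  q2 -> reaches accept state q2 (live)
  q3 -> reaches accept state q2 (live)
  q4 -> reaches accept state q0 (live)

None (all states can reach an accept state)


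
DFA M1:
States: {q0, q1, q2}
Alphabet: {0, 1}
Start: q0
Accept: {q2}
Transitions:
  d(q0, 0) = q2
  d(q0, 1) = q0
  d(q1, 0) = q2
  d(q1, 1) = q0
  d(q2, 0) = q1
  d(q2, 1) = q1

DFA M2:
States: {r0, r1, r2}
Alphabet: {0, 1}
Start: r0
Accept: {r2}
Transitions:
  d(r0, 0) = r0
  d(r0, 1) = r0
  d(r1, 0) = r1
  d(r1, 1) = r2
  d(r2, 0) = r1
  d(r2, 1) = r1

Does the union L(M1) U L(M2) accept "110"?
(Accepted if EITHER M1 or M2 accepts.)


M1: final=q2 accepted=True
M2: final=r0 accepted=False

Yes, union accepts


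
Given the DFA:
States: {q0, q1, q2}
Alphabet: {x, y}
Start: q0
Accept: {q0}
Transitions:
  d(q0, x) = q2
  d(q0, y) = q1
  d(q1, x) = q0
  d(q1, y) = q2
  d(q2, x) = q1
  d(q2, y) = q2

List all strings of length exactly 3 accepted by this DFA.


All strings of length 3: 8 total
Accepted: 1

"xxx"


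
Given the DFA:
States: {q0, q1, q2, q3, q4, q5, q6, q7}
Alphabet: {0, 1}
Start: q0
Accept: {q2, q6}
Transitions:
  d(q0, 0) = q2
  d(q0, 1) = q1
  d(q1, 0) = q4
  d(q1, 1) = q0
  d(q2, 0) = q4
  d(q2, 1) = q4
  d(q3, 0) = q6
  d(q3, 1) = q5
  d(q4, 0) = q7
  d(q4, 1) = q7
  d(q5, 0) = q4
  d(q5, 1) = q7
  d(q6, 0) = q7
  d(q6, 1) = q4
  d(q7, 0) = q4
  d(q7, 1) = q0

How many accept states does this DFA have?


Accept states listed: {q2, q6}
Counting: q2(1) q6(2)

2


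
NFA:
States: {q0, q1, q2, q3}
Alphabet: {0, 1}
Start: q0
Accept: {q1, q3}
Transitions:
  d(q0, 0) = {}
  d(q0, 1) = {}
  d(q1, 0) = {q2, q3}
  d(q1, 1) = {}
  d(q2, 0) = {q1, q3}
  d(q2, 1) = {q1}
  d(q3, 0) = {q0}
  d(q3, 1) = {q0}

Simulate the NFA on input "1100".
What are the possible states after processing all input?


Start: {q0}
  --1--> {}
  --1--> {}
  --0--> {}
  --0--> {}

{} (empty set, no valid transitions)


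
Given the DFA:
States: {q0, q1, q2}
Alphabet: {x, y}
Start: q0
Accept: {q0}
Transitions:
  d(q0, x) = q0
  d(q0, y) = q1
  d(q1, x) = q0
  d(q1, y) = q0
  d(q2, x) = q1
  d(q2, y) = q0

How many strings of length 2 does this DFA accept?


Enumerating all length-2 strings:
  "xx" -> q0 [accept]
  "xy" -> q1 [reject]
  "yx" -> q0 [accept]
  "yy" -> q0 [accept]

3 out of 4


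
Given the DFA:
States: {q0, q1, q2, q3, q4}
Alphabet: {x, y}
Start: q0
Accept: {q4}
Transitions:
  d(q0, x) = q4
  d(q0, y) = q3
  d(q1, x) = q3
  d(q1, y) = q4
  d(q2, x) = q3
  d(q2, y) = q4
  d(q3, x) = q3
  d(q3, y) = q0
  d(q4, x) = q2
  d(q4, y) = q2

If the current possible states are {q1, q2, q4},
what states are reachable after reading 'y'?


Apply transition on 'y' from each current state:
  d(q1, y) = q4
  d(q2, y) = q4
  d(q4, y) = q2

{q2, q4}


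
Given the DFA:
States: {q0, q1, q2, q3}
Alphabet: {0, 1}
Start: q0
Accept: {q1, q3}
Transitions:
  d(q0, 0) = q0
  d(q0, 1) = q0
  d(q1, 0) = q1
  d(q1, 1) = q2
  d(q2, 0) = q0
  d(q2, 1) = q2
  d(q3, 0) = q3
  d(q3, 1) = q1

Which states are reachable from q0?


BFS from q0:
  layer 0: {q0}

{q0}


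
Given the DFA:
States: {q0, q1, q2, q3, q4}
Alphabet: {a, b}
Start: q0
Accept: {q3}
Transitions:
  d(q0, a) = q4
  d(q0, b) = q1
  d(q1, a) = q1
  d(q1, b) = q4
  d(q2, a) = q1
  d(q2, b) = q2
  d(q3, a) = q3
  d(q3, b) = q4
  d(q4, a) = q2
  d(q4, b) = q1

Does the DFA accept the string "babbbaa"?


Trace: q0 -> q1 -> q1 -> q4 -> q1 -> q4 -> q2 -> q1
Final state: q1
Accept states: {q3}

No, rejected (final state q1 is not an accept state)


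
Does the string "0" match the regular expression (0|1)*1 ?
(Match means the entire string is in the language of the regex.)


|string| = 1; first = '0'; last = '0'

No, "0" does not match (0|1)*1


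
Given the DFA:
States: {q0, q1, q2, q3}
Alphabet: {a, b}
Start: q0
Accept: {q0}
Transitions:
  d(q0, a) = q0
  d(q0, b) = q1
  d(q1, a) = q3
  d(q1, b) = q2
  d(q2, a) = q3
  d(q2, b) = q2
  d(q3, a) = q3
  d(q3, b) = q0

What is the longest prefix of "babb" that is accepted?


Run the DFA, marking each prefix where the state is accepting:
  "" -> q0 [accept]
  "b" -> q1 [reject]
  "ba" -> q3 [reject]
  "bab" -> q0 [accept]
  "babb" -> q1 [reject]

"bab"


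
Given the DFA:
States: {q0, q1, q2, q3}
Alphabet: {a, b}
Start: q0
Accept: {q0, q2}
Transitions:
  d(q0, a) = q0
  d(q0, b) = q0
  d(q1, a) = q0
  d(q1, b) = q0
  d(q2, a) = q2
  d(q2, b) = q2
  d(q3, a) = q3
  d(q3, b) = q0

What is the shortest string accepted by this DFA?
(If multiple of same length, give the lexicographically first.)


BFS by string length (lex-first path to each state shown):
  len 0: q0<-""
Found accept state at length 0.

"" (empty string)


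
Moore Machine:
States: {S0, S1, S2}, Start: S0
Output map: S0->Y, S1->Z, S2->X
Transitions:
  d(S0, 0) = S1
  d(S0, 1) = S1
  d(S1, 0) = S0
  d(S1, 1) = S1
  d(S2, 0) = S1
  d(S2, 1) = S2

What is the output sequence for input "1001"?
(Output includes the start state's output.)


Start: S0 (output Y)
  --1--> S1 (output Z)
  --0--> S0 (output Y)
  --0--> S1 (output Z)
  --1--> S1 (output Z)

"YZYZZ"


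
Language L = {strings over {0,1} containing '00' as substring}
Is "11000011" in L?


'00' occurs at index 2

Yes, "11000011" is in L


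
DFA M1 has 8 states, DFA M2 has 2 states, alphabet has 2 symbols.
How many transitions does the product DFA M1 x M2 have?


Product DFA has 8 * 2 = 16 states.
Each has 2 transitions: 16 * 2 = 32

32


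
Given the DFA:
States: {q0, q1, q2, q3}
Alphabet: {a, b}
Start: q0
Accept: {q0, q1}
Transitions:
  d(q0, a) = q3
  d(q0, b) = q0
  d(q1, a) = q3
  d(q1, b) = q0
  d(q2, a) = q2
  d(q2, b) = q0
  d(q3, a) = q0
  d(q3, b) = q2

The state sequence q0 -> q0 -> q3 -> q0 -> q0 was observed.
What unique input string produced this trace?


Trace back each transition to find the symbol:
  q0 --[b]--> q0
  q0 --[a]--> q3
  q3 --[a]--> q0
  q0 --[b]--> q0

"baab"


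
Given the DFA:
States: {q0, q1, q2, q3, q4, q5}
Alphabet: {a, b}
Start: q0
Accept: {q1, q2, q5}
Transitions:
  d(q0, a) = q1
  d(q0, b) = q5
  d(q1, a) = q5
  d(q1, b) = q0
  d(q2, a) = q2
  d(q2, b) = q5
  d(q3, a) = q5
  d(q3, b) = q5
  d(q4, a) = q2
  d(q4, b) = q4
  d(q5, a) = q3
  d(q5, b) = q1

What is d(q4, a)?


Looking up transition d(q4, a)

q2


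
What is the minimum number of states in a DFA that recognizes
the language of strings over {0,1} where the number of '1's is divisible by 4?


States track (count of '1') mod 4.
Need 4 states: one per remainder 0..3; accept = remainder 0.

4


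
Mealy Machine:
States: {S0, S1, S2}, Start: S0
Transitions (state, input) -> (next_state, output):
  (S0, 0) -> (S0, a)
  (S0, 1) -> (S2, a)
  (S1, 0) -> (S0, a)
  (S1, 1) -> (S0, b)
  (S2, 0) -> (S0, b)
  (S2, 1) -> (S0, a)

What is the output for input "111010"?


Step-by-step:
  (S0, 1) -> (S2, a)
  (S2, 1) -> (S0, a)
  (S0, 1) -> (S2, a)
  (S2, 0) -> (S0, b)
  (S0, 1) -> (S2, a)
  (S2, 0) -> (S0, b)

"aaabab"


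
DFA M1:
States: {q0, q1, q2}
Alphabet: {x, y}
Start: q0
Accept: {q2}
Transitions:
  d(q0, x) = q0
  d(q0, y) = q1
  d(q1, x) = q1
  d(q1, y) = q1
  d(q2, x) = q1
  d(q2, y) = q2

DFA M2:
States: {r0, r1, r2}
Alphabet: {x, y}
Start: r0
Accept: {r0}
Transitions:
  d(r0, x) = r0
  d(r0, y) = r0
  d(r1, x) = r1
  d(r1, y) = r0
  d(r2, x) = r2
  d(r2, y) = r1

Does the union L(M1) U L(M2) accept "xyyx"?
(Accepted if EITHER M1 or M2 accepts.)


M1: final=q1 accepted=False
M2: final=r0 accepted=True

Yes, union accepts


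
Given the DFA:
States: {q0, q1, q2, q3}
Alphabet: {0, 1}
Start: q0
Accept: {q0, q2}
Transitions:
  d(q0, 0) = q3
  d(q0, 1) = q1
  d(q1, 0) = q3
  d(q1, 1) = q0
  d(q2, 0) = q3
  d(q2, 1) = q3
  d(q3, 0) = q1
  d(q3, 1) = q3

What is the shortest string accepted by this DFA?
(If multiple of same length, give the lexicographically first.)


BFS by string length (lex-first path to each state shown):
  len 0: q0<-""
Found accept state at length 0.

"" (empty string)


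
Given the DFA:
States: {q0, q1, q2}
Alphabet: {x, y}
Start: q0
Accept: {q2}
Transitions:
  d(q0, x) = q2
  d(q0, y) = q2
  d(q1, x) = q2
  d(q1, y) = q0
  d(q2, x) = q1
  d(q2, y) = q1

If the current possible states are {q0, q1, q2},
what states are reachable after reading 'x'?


Apply transition on 'x' from each current state:
  d(q0, x) = q2
  d(q1, x) = q2
  d(q2, x) = q1

{q1, q2}


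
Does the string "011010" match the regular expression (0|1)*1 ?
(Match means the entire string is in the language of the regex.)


|string| = 6; first = '0'; last = '0'

No, "011010" does not match (0|1)*1


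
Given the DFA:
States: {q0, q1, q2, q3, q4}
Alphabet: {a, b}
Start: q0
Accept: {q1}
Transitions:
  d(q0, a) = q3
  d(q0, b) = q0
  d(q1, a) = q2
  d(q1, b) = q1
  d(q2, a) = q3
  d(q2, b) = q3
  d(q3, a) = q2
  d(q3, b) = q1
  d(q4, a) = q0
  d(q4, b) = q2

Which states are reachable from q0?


BFS from q0:
  layer 0: {q0}
  layer 1: {q3}
  layer 2: {q1, q2}

{q0, q1, q2, q3}


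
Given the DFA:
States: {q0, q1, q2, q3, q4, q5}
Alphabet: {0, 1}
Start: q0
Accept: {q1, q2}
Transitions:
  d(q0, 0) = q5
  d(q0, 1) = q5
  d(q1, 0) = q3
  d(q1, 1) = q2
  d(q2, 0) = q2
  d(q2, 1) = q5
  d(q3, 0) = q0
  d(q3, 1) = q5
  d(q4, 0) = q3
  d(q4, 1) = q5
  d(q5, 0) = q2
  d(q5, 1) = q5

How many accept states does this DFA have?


Accept states listed: {q1, q2}
Counting: q1(1) q2(2)

2


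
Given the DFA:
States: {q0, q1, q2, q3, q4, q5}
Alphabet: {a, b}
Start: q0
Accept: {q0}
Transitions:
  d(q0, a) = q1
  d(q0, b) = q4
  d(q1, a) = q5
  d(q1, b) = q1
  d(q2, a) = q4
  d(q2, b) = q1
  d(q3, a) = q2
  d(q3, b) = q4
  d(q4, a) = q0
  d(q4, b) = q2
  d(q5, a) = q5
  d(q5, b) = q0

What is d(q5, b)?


Looking up transition d(q5, b)

q0


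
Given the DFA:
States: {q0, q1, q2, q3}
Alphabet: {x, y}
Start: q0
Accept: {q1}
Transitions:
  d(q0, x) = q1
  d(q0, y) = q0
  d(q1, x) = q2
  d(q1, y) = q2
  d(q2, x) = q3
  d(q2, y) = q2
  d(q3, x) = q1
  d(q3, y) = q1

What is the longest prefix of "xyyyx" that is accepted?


Run the DFA, marking each prefix where the state is accepting:
  "" -> q0 [reject]
  "x" -> q1 [accept]
  "xy" -> q2 [reject]
  "xyy" -> q2 [reject]
  "xyyy" -> q2 [reject]
  "xyyyx" -> q3 [reject]

"x"


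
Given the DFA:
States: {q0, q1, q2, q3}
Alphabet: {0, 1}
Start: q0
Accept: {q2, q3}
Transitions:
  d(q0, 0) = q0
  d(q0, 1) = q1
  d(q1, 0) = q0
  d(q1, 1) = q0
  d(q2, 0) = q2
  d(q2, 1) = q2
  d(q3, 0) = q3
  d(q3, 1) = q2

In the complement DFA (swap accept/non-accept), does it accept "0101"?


Trace: q0 -> q0 -> q1 -> q0 -> q1
Final: q1
Original accept: {q2, q3}
Complement: q1 is not in original accept

Yes, complement accepts (original rejects)


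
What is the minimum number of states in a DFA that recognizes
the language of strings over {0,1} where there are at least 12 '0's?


States: count = 0, 1, ..., 11, and a final '>= 12' state.
Total: 12 + 1 = 13. Accept = '>= 12' state.

13


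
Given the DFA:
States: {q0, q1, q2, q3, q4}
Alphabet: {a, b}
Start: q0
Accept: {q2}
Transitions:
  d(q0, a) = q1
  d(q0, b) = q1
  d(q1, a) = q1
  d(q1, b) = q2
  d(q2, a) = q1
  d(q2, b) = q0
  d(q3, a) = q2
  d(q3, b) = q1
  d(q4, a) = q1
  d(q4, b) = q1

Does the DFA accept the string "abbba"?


Trace: q0 -> q1 -> q2 -> q0 -> q1 -> q1
Final state: q1
Accept states: {q2}

No, rejected (final state q1 is not an accept state)


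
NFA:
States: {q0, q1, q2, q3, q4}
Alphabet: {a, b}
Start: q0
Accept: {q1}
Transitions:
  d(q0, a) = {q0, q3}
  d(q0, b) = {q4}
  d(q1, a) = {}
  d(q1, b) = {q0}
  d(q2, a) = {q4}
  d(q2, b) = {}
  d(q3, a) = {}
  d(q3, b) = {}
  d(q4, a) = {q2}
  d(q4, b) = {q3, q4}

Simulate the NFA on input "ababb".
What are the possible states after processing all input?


Start: {q0}
  --a--> {q0, q3}
  --b--> {q4}
  --a--> {q2}
  --b--> {}
  --b--> {}

{} (empty set, no valid transitions)


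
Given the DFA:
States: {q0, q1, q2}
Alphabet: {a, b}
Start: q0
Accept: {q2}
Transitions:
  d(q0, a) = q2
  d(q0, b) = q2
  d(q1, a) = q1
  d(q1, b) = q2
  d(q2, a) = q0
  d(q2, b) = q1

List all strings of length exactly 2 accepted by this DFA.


All strings of length 2: 4 total
Accepted: 0

None


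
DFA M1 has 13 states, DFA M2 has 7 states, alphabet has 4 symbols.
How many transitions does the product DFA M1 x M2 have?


Product DFA has 13 * 7 = 91 states.
Each has 4 transitions: 91 * 4 = 364

364


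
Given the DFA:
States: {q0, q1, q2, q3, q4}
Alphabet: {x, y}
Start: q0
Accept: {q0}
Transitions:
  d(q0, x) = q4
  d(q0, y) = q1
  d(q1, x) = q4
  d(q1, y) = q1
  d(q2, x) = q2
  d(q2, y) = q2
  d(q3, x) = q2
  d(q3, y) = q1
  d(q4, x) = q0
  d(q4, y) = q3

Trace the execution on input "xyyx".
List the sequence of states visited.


Input: xyyx
d(q0, x) = q4
d(q4, y) = q3
d(q3, y) = q1
d(q1, x) = q4


q0 -> q4 -> q3 -> q1 -> q4


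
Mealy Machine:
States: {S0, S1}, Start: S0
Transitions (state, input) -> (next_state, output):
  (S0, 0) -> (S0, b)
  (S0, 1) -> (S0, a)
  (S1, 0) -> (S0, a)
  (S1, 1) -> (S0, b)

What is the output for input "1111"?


Step-by-step:
  (S0, 1) -> (S0, a)
  (S0, 1) -> (S0, a)
  (S0, 1) -> (S0, a)
  (S0, 1) -> (S0, a)

"aaaa"


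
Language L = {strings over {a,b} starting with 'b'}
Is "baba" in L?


first symbol = 'b'

Yes, "baba" is in L


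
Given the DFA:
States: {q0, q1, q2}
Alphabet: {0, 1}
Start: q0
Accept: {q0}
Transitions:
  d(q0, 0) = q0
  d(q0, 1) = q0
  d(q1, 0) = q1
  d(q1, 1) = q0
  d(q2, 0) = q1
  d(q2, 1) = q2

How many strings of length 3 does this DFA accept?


Enumerating all length-3 strings:
  "000" -> q0 [accept]
  "001" -> q0 [accept]
  "010" -> q0 [accept]
  "011" -> q0 [accept]
  "100" -> q0 [accept]
  "101" -> q0 [accept]
  "110" -> q0 [accept]
  "111" -> q0 [accept]

8 out of 8


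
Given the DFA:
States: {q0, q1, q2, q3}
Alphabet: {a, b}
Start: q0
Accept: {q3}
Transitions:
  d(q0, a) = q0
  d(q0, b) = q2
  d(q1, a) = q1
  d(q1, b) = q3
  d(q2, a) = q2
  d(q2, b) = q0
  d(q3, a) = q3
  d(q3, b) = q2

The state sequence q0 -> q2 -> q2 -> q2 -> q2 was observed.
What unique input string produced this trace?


Trace back each transition to find the symbol:
  q0 --[b]--> q2
  q2 --[a]--> q2
  q2 --[a]--> q2
  q2 --[a]--> q2

"baaa"


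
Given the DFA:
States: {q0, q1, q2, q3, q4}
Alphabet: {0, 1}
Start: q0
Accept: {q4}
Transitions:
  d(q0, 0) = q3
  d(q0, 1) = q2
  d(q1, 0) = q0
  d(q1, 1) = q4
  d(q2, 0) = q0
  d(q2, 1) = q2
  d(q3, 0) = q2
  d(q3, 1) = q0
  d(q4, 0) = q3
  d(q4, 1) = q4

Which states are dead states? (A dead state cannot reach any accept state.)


Forward reachability from each state:
  q0 -> reaches {q0, q2, q3}, no accept state (dead)
  q1 -> reaches accept state q4 (live)
  q2 -> reaches {q0, q2, q3}, no accept state (dead)
  q3 -> reaches {q0, q2, q3}, no accept state (dead)
  q4 -> reaches accept state q4 (live)

{q0, q2, q3}


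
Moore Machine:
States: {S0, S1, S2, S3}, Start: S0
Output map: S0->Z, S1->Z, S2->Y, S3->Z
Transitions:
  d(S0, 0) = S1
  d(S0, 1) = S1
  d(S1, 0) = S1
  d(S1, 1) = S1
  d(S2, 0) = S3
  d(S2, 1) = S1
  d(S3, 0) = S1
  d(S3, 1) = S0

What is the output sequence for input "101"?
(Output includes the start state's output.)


Start: S0 (output Z)
  --1--> S1 (output Z)
  --0--> S1 (output Z)
  --1--> S1 (output Z)

"ZZZZ"


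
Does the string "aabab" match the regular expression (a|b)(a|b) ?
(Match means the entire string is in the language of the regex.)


|string| = 5; first = 'a'; last = 'b'

No, "aabab" does not match (a|b)(a|b)


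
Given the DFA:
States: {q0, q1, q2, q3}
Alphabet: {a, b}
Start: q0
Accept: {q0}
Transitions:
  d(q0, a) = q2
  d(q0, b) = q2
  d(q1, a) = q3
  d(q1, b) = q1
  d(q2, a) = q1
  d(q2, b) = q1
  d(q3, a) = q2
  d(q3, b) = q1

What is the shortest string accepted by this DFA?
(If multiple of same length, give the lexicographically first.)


BFS by string length (lex-first path to each state shown):
  len 0: q0<-""
Found accept state at length 0.

"" (empty string)


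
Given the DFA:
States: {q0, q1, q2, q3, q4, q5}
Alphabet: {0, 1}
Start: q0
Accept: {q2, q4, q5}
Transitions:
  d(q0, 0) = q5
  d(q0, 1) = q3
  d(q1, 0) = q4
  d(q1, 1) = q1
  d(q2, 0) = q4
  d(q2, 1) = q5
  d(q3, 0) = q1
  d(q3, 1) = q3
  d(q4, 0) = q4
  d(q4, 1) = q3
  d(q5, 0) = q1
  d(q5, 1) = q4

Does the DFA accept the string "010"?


Trace: q0 -> q5 -> q4 -> q4
Final state: q4
Accept states: {q2, q4, q5}

Yes, accepted (final state q4 is an accept state)
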